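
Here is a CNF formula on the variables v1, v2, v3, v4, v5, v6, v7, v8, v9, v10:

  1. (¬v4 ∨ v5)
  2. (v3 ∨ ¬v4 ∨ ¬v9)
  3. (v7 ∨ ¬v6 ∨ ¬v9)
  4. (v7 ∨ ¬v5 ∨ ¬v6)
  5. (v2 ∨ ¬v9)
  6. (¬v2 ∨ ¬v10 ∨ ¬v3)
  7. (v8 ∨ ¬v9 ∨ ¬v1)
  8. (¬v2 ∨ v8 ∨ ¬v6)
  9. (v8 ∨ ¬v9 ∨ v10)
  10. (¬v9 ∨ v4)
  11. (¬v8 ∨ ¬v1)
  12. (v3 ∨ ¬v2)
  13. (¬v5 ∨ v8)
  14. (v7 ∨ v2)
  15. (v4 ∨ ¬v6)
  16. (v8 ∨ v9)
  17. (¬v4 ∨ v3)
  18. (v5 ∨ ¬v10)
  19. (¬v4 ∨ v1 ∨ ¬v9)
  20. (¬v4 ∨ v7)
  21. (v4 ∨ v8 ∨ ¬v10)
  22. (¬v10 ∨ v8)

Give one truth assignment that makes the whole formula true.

v1 = 0  v2 = 1  v3 = 1  v4 = 0  v5 = 0  v6 = 0  v7 = 0  v8 = 1  v9 = 0  v10 = 0

Check each clause:
  1. (v5 ∨ ¬v4) — ¬v4 is true.
  2. (v3 ∨ ¬v9 ∨ ¬v4) — v3 is true.
  3. (¬v9 ∨ ¬v6 ∨ v7) — ¬v6 is true.
  4. (¬v5 ∨ v7 ∨ ¬v6) — ¬v6 is true.
  5. (v2 ∨ ¬v9) — v2 is true.
  6. (¬v2 ∨ ¬v3 ∨ ¬v10) — ¬v10 is true.
  7. (¬v9 ∨ v8 ∨ ¬v1) — v8 is true.
  8. (v8 ∨ ¬v2 ∨ ¬v6) — v8 is true.
  9. (v10 ∨ v8 ∨ ¬v9) — v8 is true.
  10. (¬v9 ∨ v4) — ¬v9 is true.
  11. (¬v8 ∨ ¬v1) — ¬v1 is true.
  12. (¬v2 ∨ v3) — v3 is true.
  13. (¬v5 ∨ v8) — v8 is true.
  14. (v7 ∨ v2) — v2 is true.
  15. (v4 ∨ ¬v6) — ¬v6 is true.
  16. (v9 ∨ v8) — v8 is true.
  17. (v3 ∨ ¬v4) — v3 is true.
  18. (¬v10 ∨ v5) — ¬v10 is true.
  19. (¬v4 ∨ v1 ∨ ¬v9) — ¬v4 is true.
  20. (v7 ∨ ¬v4) — ¬v4 is true.
  21. (¬v10 ∨ v4 ∨ v8) — v8 is true.
  22. (v8 ∨ ¬v10) — v8 is true.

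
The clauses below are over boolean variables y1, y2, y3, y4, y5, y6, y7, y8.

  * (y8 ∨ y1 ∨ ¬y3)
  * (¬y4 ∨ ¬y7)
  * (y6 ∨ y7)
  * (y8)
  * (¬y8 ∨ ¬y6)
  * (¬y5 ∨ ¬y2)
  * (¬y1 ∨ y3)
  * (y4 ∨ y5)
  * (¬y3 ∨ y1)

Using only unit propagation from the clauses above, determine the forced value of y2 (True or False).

False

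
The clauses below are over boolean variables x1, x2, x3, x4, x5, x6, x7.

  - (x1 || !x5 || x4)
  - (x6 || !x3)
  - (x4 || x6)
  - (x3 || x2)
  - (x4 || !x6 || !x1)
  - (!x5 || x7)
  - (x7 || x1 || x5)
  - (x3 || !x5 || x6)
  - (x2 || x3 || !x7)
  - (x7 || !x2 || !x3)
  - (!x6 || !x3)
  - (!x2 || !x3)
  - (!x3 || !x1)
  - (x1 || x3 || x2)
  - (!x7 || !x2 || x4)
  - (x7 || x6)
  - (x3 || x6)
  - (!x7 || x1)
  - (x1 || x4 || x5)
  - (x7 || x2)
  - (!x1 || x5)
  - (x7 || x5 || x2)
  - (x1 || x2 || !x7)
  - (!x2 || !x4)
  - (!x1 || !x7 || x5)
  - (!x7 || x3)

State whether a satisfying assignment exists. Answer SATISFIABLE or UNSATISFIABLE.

UNSATISFIABLE

x7 = True:
  propagation gives x1=True, x3=False; an empty clause results — contradiction.
x7 = False:
  propagation gives x5=False, x1=True; an empty clause results — contradiction.
Every branch closes, so no satisfying assignment exists.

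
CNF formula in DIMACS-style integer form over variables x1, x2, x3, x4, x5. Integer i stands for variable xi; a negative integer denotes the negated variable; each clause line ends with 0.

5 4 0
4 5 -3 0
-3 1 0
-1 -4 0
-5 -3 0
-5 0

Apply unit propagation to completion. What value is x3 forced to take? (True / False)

False

(~x5) is a unit clause: x5 = False.
From (x5 \/ x4) and x5 = False: x4 = True.
(~x4 \/ ~x1): since x4 = True, the clause reduces to (~x1). x1 = False.
From (~x3 \/ x1) and x1 = False: x3 = False.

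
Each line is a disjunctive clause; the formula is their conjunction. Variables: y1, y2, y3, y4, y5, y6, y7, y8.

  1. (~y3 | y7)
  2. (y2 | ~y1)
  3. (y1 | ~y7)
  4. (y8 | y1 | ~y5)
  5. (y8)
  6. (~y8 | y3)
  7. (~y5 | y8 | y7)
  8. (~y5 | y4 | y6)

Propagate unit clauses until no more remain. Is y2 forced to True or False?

True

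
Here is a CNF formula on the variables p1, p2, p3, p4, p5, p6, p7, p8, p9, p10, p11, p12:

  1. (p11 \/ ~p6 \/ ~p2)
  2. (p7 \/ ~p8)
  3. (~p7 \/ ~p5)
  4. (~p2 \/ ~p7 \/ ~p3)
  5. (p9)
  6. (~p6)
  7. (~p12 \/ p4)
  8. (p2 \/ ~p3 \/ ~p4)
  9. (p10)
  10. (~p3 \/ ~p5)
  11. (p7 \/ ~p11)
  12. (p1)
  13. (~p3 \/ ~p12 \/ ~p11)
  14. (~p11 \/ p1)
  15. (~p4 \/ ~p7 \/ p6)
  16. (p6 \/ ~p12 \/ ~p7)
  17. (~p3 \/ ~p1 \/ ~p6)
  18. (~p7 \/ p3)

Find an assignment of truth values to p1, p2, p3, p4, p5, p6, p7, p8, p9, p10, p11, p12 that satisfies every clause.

Unit propagation: (p9) forces p9 = True.
Unit propagation: (~p6) forces p6 = False.
(p10) is a unit clause, so p10 = True.
(p1) is a unit clause, so p1 = True.
p8 occurs only negated in the remaining clauses — set p8 = False.
Pure literal: p11 appears only negated; assign p11 = False.
Set p2 = True and propagate.
Try p3 = False.
  then p7 is forced to False.
Try p4 = True.
p5, p12 are now unconstrained; take p5 = True, p12 = True.
Check each clause:
  1. (~p2 \/ p11 \/ ~p6) — ~p6 is true.
  2. (~p8 \/ p7) — ~p8 is true.
  3. (~p7 \/ ~p5) — ~p7 is true.
  4. (~p2 \/ ~p3 \/ ~p7) — ~p7 is true.
  5. (p9) — p9 is true.
  6. (~p6) — ~p6 is true.
  7. (~p12 \/ p4) — p4 is true.
  8. (p2 \/ ~p4 \/ ~p3) — p2 is true.
  9. (p10) — p10 is true.
  10. (~p5 \/ ~p3) — ~p3 is true.
  11. (~p11 \/ p7) — ~p11 is true.
  12. (p1) — p1 is true.
  13. (~p12 \/ ~p3 \/ ~p11) — ~p11 is true.
  14. (p1 \/ ~p11) — p1 is true.
  15. (~p4 \/ p6 \/ ~p7) — ~p7 is true.
  16. (~p7 \/ p6 \/ ~p12) — ~p7 is true.
  17. (~p3 \/ ~p6 \/ ~p1) — ~p6 is true.
  18. (~p7 \/ p3) — ~p7 is true.

p1=T  p2=T  p3=F  p4=T  p5=T  p6=F  p7=F  p8=F  p9=T  p10=T  p11=F  p12=T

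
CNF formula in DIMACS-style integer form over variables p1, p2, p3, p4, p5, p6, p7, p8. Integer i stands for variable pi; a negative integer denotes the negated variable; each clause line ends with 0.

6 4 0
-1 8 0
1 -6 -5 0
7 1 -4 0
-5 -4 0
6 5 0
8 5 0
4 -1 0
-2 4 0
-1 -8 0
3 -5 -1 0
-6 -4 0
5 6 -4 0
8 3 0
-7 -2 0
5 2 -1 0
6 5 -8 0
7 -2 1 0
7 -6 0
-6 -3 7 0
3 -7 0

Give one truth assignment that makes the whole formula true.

p1 = False, p2 = False, p3 = True, p4 = False, p5 = False, p6 = True, p7 = True, p8 = True

Check each clause:
  1. (p4 || p6) — p6 is true.
  2. (p8 || !p1) — p8 is true.
  3. (!p6 || !p5 || p1) — !p5 is true.
  4. (p1 || p7 || !p4) — !p4 is true.
  5. (!p4 || !p5) — !p5 is true.
  6. (p6 || p5) — p6 is true.
  7. (p5 || p8) — p8 is true.
  8. (!p1 || p4) — !p1 is true.
  9. (p4 || !p2) — !p2 is true.
  10. (!p1 || !p8) — !p1 is true.
  11. (!p1 || p3 || !p5) — p3 is true.
  12. (!p6 || !p4) — !p4 is true.
  13. (!p4 || p5 || p6) — !p4 is true.
  14. (p3 || p8) — p8 is true.
  15. (!p7 || !p2) — !p2 is true.
  16. (p2 || p5 || !p1) — !p1 is true.
  17. (p6 || p5 || !p8) — p6 is true.
  18. (!p2 || p7 || p1) — !p2 is true.
  19. (!p6 || p7) — p7 is true.
  20. (!p6 || p7 || !p3) — p7 is true.
  21. (!p7 || p3) — p3 is true.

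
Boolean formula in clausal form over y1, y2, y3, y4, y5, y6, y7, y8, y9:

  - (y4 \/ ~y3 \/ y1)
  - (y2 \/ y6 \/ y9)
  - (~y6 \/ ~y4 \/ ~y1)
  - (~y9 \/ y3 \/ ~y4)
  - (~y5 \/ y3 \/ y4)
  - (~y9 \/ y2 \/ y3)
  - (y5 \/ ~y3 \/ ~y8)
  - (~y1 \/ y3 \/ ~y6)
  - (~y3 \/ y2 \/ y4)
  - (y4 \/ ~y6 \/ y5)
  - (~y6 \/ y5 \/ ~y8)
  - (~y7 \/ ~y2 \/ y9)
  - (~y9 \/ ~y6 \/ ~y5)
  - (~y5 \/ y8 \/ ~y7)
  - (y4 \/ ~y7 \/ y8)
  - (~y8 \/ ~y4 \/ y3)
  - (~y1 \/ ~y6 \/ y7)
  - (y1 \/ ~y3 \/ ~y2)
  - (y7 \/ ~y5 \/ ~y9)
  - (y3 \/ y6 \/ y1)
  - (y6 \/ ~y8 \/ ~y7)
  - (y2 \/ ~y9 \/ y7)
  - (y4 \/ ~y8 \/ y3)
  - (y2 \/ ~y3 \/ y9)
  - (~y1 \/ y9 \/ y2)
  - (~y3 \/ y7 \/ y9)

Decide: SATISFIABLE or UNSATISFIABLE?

Set y1 = True and propagate.
Try y2 = True.
Branch on y3: take y3 = False.
  then y6 is forced to False.
For the remaining variables, y4 = False, y5 = False, y7 = False, y8 = False, y9 = False works.
So y1 = T  y2 = T  y3 = F  y4 = F  y5 = F  y6 = F  y7 = F  y8 = F  y9 = F is a satisfying assignment.

SATISFIABLE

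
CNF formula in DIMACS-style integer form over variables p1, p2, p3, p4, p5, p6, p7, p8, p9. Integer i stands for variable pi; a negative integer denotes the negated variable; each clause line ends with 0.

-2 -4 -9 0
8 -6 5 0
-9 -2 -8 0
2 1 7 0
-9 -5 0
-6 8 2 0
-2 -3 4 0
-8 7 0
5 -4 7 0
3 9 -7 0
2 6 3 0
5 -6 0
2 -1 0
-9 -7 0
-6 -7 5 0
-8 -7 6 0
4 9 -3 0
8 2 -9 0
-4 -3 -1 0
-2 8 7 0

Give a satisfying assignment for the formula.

p1=False, p2=False, p3=True, p4=True, p5=True, p6=False, p7=True, p8=False, p9=False

Set p1 = False and propagate.
Branch on p2: take p2 = False.
  then p7 is forced to True.
  then p9 is forced to False.
  then p3 is forced to True.
  then p4 is forced to True.
Try p5 = True.
The remaining clauses are satisfied by p6 = False, p8 = False.
Check each clause:
  1. (~p9 | ~p4 | ~p2) — ~p2 is true.
  2. (p8 | p5 | ~p6) — ~p6 is true.
  3. (~p8 | ~p2 | ~p9) — ~p8 is true.
  4. (p1 | p7 | p2) — p7 is true.
  5. (~p9 | ~p5) — ~p9 is true.
  6. (~p6 | p8 | p2) — ~p6 is true.
  7. (~p3 | p4 | ~p2) — p4 is true.
  8. (~p8 | p7) — ~p8 is true.
  9. (p7 | ~p4 | p5) — p5 is true.
  10. (~p7 | p3 | p9) — p3 is true.
  11. (p3 | p6 | p2) — p3 is true.
  12. (~p6 | p5) — ~p6 is true.
  13. (p2 | ~p1) — ~p1 is true.
  14. (~p9 | ~p7) — ~p9 is true.
  15. (p5 | ~p7 | ~p6) — ~p6 is true.
  16. (~p7 | ~p8 | p6) — ~p8 is true.
  17. (~p3 | p4 | p9) — p4 is true.
  18. (~p9 | p8 | p2) — ~p9 is true.
  19. (~p4 | ~p1 | ~p3) — ~p1 is true.
  20. (~p2 | p8 | p7) — ~p2 is true.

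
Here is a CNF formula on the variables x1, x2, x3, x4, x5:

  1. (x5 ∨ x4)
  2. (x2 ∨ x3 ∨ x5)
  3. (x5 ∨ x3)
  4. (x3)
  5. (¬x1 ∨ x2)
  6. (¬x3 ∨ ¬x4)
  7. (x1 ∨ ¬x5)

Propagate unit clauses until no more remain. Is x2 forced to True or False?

(x3) stands alone — x3 = True.
(¬x3 ∨ ¬x4): since x3 = True, the clause reduces to (¬x4). x4 = False.
In (x4 ∨ x5), x4 is now false; x5 must hold, so x5 = True.
From (x1 ∨ ¬x5) and x5 = True: x1 = True.
(x2 ∨ ¬x1) with x1 = True leaves only x2, so x2 = True.

True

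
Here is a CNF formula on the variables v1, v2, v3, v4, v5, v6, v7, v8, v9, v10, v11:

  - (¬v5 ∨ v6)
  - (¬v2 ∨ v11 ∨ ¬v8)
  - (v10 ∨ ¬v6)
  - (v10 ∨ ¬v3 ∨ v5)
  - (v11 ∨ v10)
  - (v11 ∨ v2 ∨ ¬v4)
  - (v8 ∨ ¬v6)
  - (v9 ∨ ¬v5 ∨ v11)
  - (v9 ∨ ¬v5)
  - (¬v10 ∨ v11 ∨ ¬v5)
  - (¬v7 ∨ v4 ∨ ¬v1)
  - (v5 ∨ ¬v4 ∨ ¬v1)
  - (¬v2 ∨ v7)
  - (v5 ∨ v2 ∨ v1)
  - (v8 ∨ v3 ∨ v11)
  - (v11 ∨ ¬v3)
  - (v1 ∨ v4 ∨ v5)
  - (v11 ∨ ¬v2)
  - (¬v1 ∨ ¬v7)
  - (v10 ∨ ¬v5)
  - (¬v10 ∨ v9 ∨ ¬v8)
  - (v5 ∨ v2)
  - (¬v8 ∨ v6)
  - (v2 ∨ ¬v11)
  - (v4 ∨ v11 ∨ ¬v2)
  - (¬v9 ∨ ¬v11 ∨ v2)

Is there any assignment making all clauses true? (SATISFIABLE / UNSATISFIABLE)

SATISFIABLE

Try v1 = False.
Branch on v2: take v2 = True.
  then v7 is forced to True.
  then v11 is forced to True.
Set v3 = True and propagate.
For the remaining variables, v4 = True, v5 = True, v6 = True, v8 = True, v9 = True, v10 = True works.
Every clause has at least one true literal under this assignment.
So v1 = 0, v2 = 1, v3 = 1, v4 = 1, v5 = 1, v6 = 1, v7 = 1, v8 = 1, v9 = 1, v10 = 1, v11 = 1 is a satisfying assignment.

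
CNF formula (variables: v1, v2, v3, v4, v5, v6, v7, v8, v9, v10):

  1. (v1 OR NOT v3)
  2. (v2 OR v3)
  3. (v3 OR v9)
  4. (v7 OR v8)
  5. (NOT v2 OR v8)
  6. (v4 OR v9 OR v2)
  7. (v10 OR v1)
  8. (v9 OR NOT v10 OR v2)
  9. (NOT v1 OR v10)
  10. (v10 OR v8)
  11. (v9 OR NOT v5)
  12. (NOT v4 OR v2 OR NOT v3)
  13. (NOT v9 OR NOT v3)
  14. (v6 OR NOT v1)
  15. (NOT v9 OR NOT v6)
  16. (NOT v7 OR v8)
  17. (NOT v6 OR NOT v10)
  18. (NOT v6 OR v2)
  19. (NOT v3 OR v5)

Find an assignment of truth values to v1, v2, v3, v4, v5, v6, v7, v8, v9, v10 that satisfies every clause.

v1=False, v2=True, v3=False, v4=False, v5=False, v6=False, v7=False, v8=True, v9=True, v10=True

Pure literal: v8 appears only positively; assign v8 = True.
Try v1 = False.
  then v3 is forced to False.
  then v2 is forced to True.
  then v9 is forced to True.
  then v10 is forced to True.
  then v6 is forced to False.
v4, v5, v7 are now unconstrained; take v4 = False, v5 = False, v7 = False.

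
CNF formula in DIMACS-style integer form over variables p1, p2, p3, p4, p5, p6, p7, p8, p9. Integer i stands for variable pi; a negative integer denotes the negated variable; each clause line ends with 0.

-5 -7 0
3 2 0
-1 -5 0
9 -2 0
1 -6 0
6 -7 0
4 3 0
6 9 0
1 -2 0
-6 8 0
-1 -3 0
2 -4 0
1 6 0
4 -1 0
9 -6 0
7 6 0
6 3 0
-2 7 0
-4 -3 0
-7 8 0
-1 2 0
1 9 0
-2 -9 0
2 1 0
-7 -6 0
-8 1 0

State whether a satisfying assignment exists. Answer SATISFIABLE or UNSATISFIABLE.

p1 = True:
  propagation gives p5=False, p3=False, p2=True, p9=True; an empty clause results — contradiction.
p1 = False:
  propagation gives p6=False; an empty clause results — contradiction.
Every branch closes, so no satisfying assignment exists.

UNSATISFIABLE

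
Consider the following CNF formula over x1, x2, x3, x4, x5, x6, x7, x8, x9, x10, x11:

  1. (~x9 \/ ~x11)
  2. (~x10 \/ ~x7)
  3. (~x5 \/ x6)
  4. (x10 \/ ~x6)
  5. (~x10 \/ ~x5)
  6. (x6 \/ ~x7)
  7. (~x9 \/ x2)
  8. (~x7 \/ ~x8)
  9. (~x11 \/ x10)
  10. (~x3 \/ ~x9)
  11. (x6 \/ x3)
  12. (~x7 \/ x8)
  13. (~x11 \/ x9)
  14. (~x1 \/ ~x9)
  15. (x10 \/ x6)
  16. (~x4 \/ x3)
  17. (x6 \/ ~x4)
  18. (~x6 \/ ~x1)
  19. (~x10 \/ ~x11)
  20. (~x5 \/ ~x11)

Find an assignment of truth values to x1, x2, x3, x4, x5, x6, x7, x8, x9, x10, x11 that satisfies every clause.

x1=F, x2=F, x3=F, x4=F, x5=F, x6=T, x7=F, x8=F, x9=F, x10=T, x11=F

Pure literal: x1 appears only negated; assign x1 = False.
Pure literal: x4 appears only negated; assign x4 = False.
Branch on x2: take x2 = False.
  then x9 is forced to False.
  then x11 is forced to False.
The remaining clauses are satisfied by x3 = False, x5 = False, x6 = True, x7 = False, x8 = False, x10 = True.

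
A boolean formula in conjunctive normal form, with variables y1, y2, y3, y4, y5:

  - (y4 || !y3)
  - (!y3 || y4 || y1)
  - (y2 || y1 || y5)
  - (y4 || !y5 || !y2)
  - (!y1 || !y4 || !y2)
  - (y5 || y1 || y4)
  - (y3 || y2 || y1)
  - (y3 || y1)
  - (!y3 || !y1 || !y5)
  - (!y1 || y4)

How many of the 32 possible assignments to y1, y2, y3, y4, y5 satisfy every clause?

6

Satisfying assignments:
  y1=F y2=F y3=T y4=T y5=T
  y1=F y2=T y3=T y4=T y5=F
  y1=F y2=T y3=T y4=T y5=T
  y1=T y2=F y3=F y4=T y5=F
  y1=T y2=F y3=F y4=T y5=T
  y1=T y2=F y3=T y4=T y5=F
That's 6 in total.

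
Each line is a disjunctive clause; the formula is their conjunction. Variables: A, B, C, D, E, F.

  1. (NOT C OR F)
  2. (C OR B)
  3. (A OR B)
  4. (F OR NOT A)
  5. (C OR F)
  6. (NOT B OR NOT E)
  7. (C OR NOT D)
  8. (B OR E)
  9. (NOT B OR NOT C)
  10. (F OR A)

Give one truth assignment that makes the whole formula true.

A = T, B = F, C = T, D = F, E = T, F = T

Pure literal: D appears only negated; assign D = False.
Pure literal: F appears only positively; assign F = True.
Branch on A: take A = True.
Branch on B: take B = False.
  then C is forced to True.
  then E is forced to True.
Every clause has at least one true literal under this assignment.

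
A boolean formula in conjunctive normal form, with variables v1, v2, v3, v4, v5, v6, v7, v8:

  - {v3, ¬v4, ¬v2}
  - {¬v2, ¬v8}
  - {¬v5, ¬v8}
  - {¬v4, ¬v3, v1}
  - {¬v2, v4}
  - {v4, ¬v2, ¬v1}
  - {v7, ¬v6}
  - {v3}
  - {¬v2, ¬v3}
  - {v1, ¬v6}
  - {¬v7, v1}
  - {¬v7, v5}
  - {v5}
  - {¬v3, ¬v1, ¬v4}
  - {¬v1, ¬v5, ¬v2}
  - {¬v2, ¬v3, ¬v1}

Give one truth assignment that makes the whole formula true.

v1=1  v2=0  v3=1  v4=0  v5=1  v6=0  v7=0  v8=0

(v3) is a unit clause, so v3 = True.
(¬v2) is a unit clause, so v2 = False.
The clause (v5) is unit: v5 must be True.
The clause (¬v8) is unit: v8 must be False.
Pure literal: v4 appears only negated; assign v4 = False.
v6 occurs only negated in the remaining clauses — set v6 = False.
Set v1 = True and propagate.
v7 is now unconstrained; take v7 = False.
Every clause has at least one true literal under this assignment.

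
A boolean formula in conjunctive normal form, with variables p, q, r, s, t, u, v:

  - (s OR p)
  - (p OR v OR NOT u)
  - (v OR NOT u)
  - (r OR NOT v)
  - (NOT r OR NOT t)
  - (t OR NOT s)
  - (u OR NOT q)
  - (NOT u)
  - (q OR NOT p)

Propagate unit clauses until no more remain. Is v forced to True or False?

(NOT u) stands alone — u = False.
In (NOT q OR u), u is now false; NOT q must hold, so q = False.
In (q OR NOT p), q is now false; NOT p must hold, so p = False.
In (s OR p), p is now false; s must hold, so s = True.
From (NOT s OR t) and s = True: t = True.
(NOT t OR NOT r) with t = True leaves only NOT r, so r = False.
(NOT v OR r): since r = False, the clause reduces to (NOT v). v = False.

False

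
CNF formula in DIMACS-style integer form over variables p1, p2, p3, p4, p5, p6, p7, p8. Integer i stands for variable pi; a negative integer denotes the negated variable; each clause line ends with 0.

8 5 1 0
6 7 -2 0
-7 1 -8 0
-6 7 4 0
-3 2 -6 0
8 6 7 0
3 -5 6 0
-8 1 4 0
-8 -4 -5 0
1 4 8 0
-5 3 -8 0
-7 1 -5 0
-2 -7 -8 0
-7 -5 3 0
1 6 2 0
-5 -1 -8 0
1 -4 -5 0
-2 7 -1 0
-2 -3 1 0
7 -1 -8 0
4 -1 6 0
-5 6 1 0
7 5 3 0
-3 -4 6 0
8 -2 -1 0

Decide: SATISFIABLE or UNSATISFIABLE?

Branch on p1: take p1 = True.
The remaining clauses are satisfied by p2 = False, p3 = False, p4 = True, p5 = False, p6 = False, p7 = True, p8 = True.
Every clause has at least one true literal under this assignment.
So p1=1, p2=0, p3=0, p4=1, p5=0, p6=0, p7=1, p8=1 is a satisfying assignment.

SATISFIABLE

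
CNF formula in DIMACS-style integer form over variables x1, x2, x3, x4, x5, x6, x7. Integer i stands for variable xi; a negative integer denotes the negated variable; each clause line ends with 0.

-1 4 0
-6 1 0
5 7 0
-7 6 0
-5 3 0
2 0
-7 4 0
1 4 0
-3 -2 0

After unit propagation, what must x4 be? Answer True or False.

True

(x2) stands alone — x2 = True.
In (!x3 || !x2), !x2 is now false; !x3 must hold, so x3 = False.
(!x5 || x3) with x3 = False leaves only !x5, so x5 = False.
From (x5 || x7) and x5 = False: x7 = True.
(x6 || !x7): since x7 = True, the clause reduces to (x6). x6 = True.
(!x6 || x1): since x6 = True, the clause reduces to (x1). x1 = True.
From (x4 || !x1) and x1 = True: x4 = True.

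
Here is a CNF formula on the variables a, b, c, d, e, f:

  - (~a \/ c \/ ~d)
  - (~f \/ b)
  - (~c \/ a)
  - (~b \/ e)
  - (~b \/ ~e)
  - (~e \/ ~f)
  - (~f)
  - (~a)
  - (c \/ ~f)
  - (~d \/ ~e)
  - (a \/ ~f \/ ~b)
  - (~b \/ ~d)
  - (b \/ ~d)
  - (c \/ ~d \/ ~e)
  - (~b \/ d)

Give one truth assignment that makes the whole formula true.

Unit propagation: (~f) forces f = False.
(~a) is a unit clause, so a = False.
The clause (~c) is unit: c must be False.
Try b = False.
  then d is forced to False.
e is now unconstrained; take e = True.
Every clause has at least one true literal under this assignment.

a=F, b=F, c=F, d=F, e=T, f=F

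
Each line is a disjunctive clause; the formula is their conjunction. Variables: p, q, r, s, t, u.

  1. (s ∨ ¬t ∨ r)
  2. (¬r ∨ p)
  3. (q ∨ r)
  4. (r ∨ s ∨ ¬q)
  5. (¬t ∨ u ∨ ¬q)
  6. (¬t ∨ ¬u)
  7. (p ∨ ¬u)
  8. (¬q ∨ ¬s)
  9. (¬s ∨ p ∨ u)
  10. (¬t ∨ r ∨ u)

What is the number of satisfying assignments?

Satisfying assignments:
  p=1 q=0 r=1 s=0 t=0 u=0
  p=1 q=0 r=1 s=0 t=0 u=1
  p=1 q=0 r=1 s=0 t=1 u=0
  p=1 q=0 r=1 s=1 t=0 u=0
  p=1 q=0 r=1 s=1 t=0 u=1
  p=1 q=0 r=1 s=1 t=1 u=0
  p=1 q=1 r=1 s=0 t=0 u=0
  p=1 q=1 r=1 s=0 t=0 u=1
Count: 8.

8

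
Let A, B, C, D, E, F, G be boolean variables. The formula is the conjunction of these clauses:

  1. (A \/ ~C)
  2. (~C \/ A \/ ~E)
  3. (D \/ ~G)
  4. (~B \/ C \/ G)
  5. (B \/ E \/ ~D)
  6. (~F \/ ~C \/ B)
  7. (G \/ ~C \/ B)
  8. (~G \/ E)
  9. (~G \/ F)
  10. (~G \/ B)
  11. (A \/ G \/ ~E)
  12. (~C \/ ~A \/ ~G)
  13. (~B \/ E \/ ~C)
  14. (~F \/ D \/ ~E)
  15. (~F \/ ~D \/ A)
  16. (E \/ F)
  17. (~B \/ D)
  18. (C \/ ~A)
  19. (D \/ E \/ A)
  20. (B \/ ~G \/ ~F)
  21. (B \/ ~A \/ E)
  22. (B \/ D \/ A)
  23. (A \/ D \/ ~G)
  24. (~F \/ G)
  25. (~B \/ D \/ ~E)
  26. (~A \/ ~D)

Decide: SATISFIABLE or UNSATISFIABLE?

A = True:
  propagation gives C=True, G=False, B=True, E=True; an empty clause results — contradiction.
A = False:
  D = True:
    propagation gives F=False, G=False, B=False, E=True; an empty clause results — contradiction.
  D = False:
    propagation gives G=False, B=False; an empty clause results — contradiction.
Every branch closes, so no satisfying assignment exists.

UNSATISFIABLE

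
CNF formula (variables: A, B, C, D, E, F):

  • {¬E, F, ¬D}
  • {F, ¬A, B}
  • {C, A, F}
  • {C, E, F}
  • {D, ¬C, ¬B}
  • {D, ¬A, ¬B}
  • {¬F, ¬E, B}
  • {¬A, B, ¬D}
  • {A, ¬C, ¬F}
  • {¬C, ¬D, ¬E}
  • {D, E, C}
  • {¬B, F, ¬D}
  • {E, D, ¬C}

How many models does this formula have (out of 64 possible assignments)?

Case analysis on D and C:
  D=1, C=1: remaining (A,B,E,F) ∈ {(0,0,0,0); (1,1,0,1)} — 2.
  D=1, C=0: 5 of the 16 assignments to (A,B,E,F) work.
  D=0, C=1: remaining (A,B,E,F) ∈ {(0,0,1,0)} — 1.
  D=0, C=0: remaining (A,B,E,F) ∈ {(0,1,1,1)} — 1.
Total: 2 + 5 + 1 + 1 = 9.

9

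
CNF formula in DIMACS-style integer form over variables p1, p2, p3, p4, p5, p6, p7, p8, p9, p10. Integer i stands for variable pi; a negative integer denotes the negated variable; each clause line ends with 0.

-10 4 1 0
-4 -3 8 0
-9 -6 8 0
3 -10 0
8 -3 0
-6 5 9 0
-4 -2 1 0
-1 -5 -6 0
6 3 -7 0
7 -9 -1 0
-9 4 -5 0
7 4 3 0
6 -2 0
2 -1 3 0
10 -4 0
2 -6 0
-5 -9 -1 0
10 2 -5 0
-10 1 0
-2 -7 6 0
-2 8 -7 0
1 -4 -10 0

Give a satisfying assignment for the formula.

p1=True, p2=False, p3=True, p4=False, p5=True, p6=False, p7=False, p8=True, p9=False, p10=True

Check each clause:
  1. (p4 \/ p1 \/ ~p10) — p1 is true.
  2. (~p3 \/ p8 \/ ~p4) — p8 is true.
  3. (p8 \/ ~p6 \/ ~p9) — p8 is true.
  4. (~p10 \/ p3) — p3 is true.
  5. (p8 \/ ~p3) — p8 is true.
  6. (p5 \/ p9 \/ ~p6) — ~p6 is true.
  7. (~p4 \/ ~p2 \/ p1) — p1 is true.
  8. (~p1 \/ ~p5 \/ ~p6) — ~p6 is true.
  9. (p6 \/ ~p7 \/ p3) — ~p7 is true.
  10. (~p9 \/ ~p1 \/ p7) — ~p9 is true.
  11. (p4 \/ ~p9 \/ ~p5) — ~p9 is true.
  12. (p3 \/ p4 \/ p7) — p3 is true.
  13. (~p2 \/ p6) — ~p2 is true.
  14. (p2 \/ p3 \/ ~p1) — p3 is true.
  15. (~p4 \/ p10) — p10 is true.
  16. (~p6 \/ p2) — ~p6 is true.
  17. (~p9 \/ ~p1 \/ ~p5) — ~p9 is true.
  18. (p10 \/ p2 \/ ~p5) — p10 is true.
  19. (p1 \/ ~p10) — p1 is true.
  20. (~p2 \/ p6 \/ ~p7) — ~p7 is true.
  21. (~p2 \/ ~p7 \/ p8) — p8 is true.
  22. (p1 \/ ~p10 \/ ~p4) — p1 is true.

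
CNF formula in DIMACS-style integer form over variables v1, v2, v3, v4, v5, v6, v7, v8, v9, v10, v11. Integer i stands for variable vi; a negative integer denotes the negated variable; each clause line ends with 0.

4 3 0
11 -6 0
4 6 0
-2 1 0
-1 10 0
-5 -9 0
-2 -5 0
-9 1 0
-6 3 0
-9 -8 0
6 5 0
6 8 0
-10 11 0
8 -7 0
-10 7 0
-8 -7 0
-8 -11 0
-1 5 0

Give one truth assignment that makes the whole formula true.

v1 = False, v2 = False, v3 = True, v4 = True, v5 = False, v6 = True, v7 = False, v8 = False, v9 = False, v10 = False, v11 = True

v2 occurs only negated in the remaining clauses — set v2 = False.
v3 occurs only positively in the remaining clauses — set v3 = True.
Branch on v1: take v1 = False.
  then v9 is forced to False.
Set v4 = True and propagate.
Set v5 = False and propagate.
  then v6 is forced to True.
  then v11 is forced to True.
  then v8 is forced to False.
  then v7 is forced to False.
  then v10 is forced to False.
Every clause has at least one true literal under this assignment.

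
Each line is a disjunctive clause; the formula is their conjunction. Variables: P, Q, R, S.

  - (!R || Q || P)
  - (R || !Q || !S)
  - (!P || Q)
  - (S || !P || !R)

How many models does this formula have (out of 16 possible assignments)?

7

Case analysis on P and Q:
  P=1, Q=1: remaining (R,S) ∈ {(0,0); (1,1)} — 2.
  P=1, Q=0: a clause becomes empty — 0.
  P=0, Q=1: remaining (R,S) ∈ {(0,0); (1,0); (1,1)} — 3.
  P=0, Q=0: remaining (R,S) ∈ {(0,0); (0,1)} — 2.
Total: 2 + 0 + 3 + 2 = 7.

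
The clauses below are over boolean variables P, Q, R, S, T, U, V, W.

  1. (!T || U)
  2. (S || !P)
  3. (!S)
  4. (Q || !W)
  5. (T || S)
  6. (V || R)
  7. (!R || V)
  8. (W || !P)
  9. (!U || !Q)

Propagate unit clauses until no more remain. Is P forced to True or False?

False

(!S) is a unit clause: S = False.
From (!P || S) and S = False: P = False.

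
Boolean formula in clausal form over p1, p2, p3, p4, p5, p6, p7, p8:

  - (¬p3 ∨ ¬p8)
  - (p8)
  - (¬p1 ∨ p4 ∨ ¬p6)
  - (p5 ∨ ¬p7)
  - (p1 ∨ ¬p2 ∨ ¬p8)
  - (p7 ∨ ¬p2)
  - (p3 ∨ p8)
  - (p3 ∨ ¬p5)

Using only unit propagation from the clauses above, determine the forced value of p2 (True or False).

(p8) stands alone — p8 = True.
From (¬p3 ∨ ¬p8) and p8 = True: p3 = False.
From (p3 ∨ ¬p5) and p3 = False: p5 = False.
In (p5 ∨ ¬p7), p5 is now false; ¬p7 must hold, so p7 = False.
In (p7 ∨ ¬p2), p7 is now false; ¬p2 must hold, so p2 = False.

False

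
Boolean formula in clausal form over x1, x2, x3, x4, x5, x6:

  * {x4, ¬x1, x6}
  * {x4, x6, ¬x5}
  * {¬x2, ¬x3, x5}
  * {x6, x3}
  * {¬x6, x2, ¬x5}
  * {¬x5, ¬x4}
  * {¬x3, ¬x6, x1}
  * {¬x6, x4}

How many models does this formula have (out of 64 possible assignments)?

8

Case analysis on x6 and x4:
  x6=1, x4=1: 5 of the 16 assignments to (x1,x2,x3,x5) work.
  x6=1, x4=0: a clause becomes empty — 0.
  x6=0, x4=1: remaining (x1,x2,x3,x5) ∈ {(0,0,1,0); (1,0,1,0)} — 2.
  x6=0, x4=0: remaining (x1,x2,x3,x5) ∈ {(0,0,1,0)} — 1.
Total: 5 + 0 + 2 + 1 = 8.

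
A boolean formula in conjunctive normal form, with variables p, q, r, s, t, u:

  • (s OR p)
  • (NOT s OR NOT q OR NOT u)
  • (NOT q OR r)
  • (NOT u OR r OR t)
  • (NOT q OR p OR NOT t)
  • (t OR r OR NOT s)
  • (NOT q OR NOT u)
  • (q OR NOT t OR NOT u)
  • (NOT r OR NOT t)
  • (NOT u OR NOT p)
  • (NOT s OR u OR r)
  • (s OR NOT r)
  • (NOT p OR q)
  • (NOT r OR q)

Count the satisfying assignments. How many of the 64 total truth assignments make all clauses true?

Satisfying assignments:
  p=0 q=1 r=1 s=1 t=0 u=0
  p=1 q=1 r=1 s=1 t=0 u=0
That's 2 in total.

2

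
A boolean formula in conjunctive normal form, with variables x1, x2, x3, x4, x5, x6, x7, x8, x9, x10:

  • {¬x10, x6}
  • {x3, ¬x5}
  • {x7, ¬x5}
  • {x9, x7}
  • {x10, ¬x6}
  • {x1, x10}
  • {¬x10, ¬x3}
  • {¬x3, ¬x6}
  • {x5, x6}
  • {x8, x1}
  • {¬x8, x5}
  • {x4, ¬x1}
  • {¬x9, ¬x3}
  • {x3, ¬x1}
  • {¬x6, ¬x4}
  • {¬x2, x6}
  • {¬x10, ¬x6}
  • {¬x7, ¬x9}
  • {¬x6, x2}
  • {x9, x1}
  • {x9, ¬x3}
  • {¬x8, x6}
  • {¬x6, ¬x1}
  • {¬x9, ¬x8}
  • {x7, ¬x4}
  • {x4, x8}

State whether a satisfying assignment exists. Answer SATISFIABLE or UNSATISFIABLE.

x6 = True:
  propagation gives x10=True; an empty clause results — contradiction.
x6 = False:
  propagation gives x10=False, x1=True, x5=True, x3=True; an empty clause results — contradiction.
Every branch closes, so no satisfying assignment exists.

UNSATISFIABLE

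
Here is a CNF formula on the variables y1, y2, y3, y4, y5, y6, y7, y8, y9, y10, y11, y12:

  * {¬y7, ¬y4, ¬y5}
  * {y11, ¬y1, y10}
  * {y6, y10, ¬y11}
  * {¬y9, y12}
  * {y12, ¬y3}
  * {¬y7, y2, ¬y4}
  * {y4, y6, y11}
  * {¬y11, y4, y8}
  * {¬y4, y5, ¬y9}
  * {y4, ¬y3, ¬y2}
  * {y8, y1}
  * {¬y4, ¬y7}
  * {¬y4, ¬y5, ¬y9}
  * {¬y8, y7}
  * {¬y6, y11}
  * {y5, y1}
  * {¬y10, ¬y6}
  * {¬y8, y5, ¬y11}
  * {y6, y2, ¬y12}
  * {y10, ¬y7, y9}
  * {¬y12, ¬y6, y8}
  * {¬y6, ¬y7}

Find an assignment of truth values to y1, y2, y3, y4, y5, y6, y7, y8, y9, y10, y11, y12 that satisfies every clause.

Pure literal: y3 appears only negated; assign y3 = False.
Branch on y1: take y1 = True.
Try y2 = True.
Branch on y4: take y4 = True.
  then y7 is forced to False.
  then y8 is forced to False.
For the remaining variables, y5 = True, y6 = True, y9 = False, y10 = False, y11 = True, y12 = False works.

y1 = True, y2 = True, y3 = False, y4 = True, y5 = True, y6 = True, y7 = False, y8 = False, y9 = False, y10 = False, y11 = True, y12 = False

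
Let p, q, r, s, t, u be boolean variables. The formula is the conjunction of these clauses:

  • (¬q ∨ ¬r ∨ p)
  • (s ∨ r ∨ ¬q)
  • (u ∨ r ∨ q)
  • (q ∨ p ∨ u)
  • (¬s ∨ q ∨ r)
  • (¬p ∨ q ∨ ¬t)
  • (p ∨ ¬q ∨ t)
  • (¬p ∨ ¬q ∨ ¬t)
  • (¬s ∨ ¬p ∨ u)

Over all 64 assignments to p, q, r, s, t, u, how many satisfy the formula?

Split on q, then p.
  q=T, p=T: remaining (r,s,t,u) ∈ {(F,T,F,T); (T,F,F,F); (T,F,F,T); (T,T,F,T)} — 4.
  q=T, p=F: remaining (r,s,t,u) ∈ {(F,T,T,F); (F,T,T,T)} — 2.
  q=F, p=T: remaining (r,s,t,u) ∈ {(F,F,F,T); (T,F,F,F); (T,F,F,T); (T,T,F,T)} — 4.
  q=F, p=F: t free; 3 ways for (r,s,u) × 2^1 = 6.
Total: 4 + 2 + 4 + 6 = 16.

16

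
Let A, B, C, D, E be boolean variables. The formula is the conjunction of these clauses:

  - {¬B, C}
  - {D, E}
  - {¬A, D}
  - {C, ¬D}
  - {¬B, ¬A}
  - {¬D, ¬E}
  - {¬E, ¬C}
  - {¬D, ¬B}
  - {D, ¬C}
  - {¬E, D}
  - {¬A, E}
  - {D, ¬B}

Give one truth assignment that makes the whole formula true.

A=F, B=F, C=T, D=T, E=F

Check each clause:
  1. {C, ¬B} — C is true.
  2. {D, E} — D is true.
  3. {¬A, D} — D is true.
  4. {C, ¬D} — C is true.
  5. {¬B, ¬A} — ¬B is true.
  6. {¬D, ¬E} — ¬E is true.
  7. {¬C, ¬E} — ¬E is true.
  8. {¬D, ¬B} — ¬B is true.
  9. {D, ¬C} — D is true.
  10. {D, ¬E} — ¬E is true.
  11. {¬A, E} — ¬A is true.
  12. {D, ¬B} — D is true.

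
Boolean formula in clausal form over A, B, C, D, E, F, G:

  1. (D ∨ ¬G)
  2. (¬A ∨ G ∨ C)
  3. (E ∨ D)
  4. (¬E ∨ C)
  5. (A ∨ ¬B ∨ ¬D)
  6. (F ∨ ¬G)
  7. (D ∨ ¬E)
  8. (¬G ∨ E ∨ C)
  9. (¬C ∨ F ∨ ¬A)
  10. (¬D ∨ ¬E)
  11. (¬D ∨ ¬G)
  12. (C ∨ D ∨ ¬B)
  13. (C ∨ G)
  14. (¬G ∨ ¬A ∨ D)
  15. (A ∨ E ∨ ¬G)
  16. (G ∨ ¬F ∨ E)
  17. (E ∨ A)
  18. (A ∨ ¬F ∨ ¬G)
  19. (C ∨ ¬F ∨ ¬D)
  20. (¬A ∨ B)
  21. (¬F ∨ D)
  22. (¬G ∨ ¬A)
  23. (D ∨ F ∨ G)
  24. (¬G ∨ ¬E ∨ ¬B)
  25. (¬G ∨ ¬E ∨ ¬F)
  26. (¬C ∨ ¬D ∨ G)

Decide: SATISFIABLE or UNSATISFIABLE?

UNSATISFIABLE

G = True:
  propagation gives D=True; an empty clause results — contradiction.
G = False:
  propagation gives C=True, D=False, E=True; an empty clause results — contradiction.
Every branch closes, so no satisfying assignment exists.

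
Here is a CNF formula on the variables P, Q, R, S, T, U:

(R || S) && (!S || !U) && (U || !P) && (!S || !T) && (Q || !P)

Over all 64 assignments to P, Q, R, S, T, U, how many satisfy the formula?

Case analysis on S and P:
  S=1, P=1: a clause becomes empty — 0.
  S=1, P=0: remaining (Q,R,T,U) ∈ {(0,0,0,0); (0,1,0,0); (1,0,0,0); (1,1,0,0)} — 4.
  S=0, P=1: remaining (Q,R,T,U) ∈ {(1,1,0,1); (1,1,1,1)} — 2.
  S=0, P=0: forces R=1; Q, T, U free → 2^3 = 8.
Total: 0 + 4 + 2 + 8 = 14.

14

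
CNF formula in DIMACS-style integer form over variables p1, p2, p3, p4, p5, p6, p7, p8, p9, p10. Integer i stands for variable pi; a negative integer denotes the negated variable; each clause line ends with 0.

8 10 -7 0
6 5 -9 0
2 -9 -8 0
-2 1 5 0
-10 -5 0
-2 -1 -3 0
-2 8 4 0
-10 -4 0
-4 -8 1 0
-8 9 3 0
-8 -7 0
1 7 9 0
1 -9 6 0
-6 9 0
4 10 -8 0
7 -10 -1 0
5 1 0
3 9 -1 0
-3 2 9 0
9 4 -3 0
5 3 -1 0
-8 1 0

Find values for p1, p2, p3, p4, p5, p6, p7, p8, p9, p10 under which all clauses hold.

Branch on p1: take p1 = True.
Try p2 = True.
  then p3 is forced to False.
  then p9 is forced to True.
  then p5 is forced to True.
  then p10 is forced to False.
The remaining clauses are satisfied by p4 = True, p6 = True, p7 = False, p8 = True.

p1=T, p2=T, p3=F, p4=T, p5=T, p6=T, p7=F, p8=T, p9=T, p10=F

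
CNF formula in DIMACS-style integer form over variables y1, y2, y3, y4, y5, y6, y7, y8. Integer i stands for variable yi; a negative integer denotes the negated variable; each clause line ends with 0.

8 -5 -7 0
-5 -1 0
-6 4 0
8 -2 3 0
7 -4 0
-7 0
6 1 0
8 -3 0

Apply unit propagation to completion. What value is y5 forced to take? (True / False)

False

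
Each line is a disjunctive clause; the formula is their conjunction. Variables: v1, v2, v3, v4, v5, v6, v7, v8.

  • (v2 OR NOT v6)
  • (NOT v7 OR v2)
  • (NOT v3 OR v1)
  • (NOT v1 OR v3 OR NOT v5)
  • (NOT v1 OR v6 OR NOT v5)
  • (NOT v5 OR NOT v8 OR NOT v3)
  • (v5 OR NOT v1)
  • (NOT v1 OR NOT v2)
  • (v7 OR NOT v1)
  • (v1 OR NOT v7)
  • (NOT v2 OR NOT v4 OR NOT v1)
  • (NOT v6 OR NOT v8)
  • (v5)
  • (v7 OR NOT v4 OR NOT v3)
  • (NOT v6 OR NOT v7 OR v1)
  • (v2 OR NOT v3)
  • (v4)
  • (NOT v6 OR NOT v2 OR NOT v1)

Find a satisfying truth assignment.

v1=0, v2=1, v3=0, v4=1, v5=1, v6=0, v7=0, v8=1

Check each clause:
  1. (NOT v6 OR v2) — v2 is true.
  2. (NOT v7 OR v2) — NOT v7 is true.
  3. (NOT v3 OR v1) — NOT v3 is true.
  4. (v3 OR NOT v5 OR NOT v1) — NOT v1 is true.
  5. (NOT v1 OR NOT v5 OR v6) — NOT v1 is true.
  6. (NOT v5 OR NOT v8 OR NOT v3) — NOT v3 is true.
  7. (NOT v1 OR v5) — v5 is true.
  8. (NOT v1 OR NOT v2) — NOT v1 is true.
  9. (v7 OR NOT v1) — NOT v1 is true.
  10. (v1 OR NOT v7) — NOT v7 is true.
  11. (NOT v2 OR NOT v4 OR NOT v1) — NOT v1 is true.
  12. (NOT v8 OR NOT v6) — NOT v6 is true.
  13. (v5) — v5 is true.
  14. (NOT v3 OR NOT v4 OR v7) — NOT v3 is true.
  15. (v1 OR NOT v6 OR NOT v7) — NOT v6 is true.
  16. (v2 OR NOT v3) — v2 is true.
  17. (v4) — v4 is true.
  18. (NOT v6 OR NOT v1 OR NOT v2) — NOT v6 is true.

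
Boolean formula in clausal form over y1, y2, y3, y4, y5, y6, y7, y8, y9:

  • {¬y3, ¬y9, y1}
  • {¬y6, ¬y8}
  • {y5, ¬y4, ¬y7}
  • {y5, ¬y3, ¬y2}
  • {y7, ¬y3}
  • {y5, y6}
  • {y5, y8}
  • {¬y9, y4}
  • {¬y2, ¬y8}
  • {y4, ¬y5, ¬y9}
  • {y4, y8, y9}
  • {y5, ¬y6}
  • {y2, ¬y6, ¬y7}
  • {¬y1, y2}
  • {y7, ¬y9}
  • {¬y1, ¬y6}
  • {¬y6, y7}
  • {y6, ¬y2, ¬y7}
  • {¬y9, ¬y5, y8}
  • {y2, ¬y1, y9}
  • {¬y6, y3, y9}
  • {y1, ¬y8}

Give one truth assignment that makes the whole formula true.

Set y1 = True and propagate.
  then y2 is forced to True.
  then y8 is forced to False.
  then y5 is forced to True.
  then y6 is forced to False.
  then y7 is forced to False.
  then y3 is forced to False.
  then y9 is forced to False.
  then y4 is forced to True.
Every clause has at least one true literal under this assignment.

y1=True  y2=True  y3=False  y4=True  y5=True  y6=False  y7=False  y8=False  y9=False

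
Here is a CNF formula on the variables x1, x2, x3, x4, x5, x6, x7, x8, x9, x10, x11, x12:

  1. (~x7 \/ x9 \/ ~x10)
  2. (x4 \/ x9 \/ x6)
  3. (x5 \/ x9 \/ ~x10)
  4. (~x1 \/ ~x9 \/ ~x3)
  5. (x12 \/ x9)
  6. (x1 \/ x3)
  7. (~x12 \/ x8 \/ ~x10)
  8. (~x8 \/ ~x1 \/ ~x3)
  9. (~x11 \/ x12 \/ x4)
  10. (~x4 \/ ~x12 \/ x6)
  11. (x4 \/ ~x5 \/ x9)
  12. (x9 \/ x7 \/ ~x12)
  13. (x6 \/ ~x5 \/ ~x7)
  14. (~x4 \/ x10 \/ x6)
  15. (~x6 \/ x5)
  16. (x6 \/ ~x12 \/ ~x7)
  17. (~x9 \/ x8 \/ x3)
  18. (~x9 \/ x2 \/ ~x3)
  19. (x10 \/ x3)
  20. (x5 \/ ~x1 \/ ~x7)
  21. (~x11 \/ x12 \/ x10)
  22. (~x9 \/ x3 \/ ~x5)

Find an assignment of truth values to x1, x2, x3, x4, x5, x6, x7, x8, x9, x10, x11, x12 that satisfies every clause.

x1 = False, x2 = True, x3 = True, x4 = False, x5 = True, x6 = False, x7 = False, x8 = True, x9 = True, x10 = False, x11 = False, x12 = True

Pure literal: x2 appears only positively; assign x2 = True.
Pure literal: x11 appears only negated; assign x11 = False.
Branch on x1: take x1 = False.
  then x3 is forced to True.
The remaining clauses are satisfied by x4 = False, x5 = True, x6 = False, x7 = False, x8 = True, x9 = True, x10 = False, x12 = True.
Check each clause:
  1. (~x10 \/ ~x7 \/ x9) — ~x7 is true.
  2. (x6 \/ x4 \/ x9) — x9 is true.
  3. (x9 \/ ~x10 \/ x5) — x9 is true.
  4. (~x1 \/ ~x9 \/ ~x3) — ~x1 is true.
  5. (x9 \/ x12) — x9 is true.
  6. (x1 \/ x3) — x3 is true.
  7. (~x12 \/ ~x10 \/ x8) — x8 is true.
  8. (~x1 \/ ~x3 \/ ~x8) — ~x1 is true.
  9. (~x11 \/ x12 \/ x4) — ~x11 is true.
  10. (~x12 \/ x6 \/ ~x4) — ~x4 is true.
  11. (x9 \/ ~x5 \/ x4) — x9 is true.
  12. (x9 \/ x7 \/ ~x12) — x9 is true.
  13. (x6 \/ ~x5 \/ ~x7) — ~x7 is true.
  14. (~x4 \/ x10 \/ x6) — ~x4 is true.
  15. (x5 \/ ~x6) — ~x6 is true.
  16. (x6 \/ ~x12 \/ ~x7) — ~x7 is true.
  17. (x8 \/ ~x9 \/ x3) — x8 is true.
  18. (~x9 \/ ~x3 \/ x2) — x2 is true.
  19. (x10 \/ x3) — x3 is true.
  20. (~x1 \/ x5 \/ ~x7) — ~x7 is true.
  21. (x12 \/ ~x11 \/ x10) — x12 is true.
  22. (x3 \/ ~x5 \/ ~x9) — x3 is true.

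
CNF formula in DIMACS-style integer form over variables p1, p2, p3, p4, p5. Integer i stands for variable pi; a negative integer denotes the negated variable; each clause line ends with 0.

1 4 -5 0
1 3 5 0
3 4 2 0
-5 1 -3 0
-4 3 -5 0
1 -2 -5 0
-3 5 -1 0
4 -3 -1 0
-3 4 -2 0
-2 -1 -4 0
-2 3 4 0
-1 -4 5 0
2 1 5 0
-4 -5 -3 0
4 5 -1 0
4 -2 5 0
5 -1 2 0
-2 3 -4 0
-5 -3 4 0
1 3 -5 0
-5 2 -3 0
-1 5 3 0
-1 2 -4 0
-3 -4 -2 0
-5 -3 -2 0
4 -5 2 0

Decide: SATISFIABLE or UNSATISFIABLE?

p5 = True:
  p3 = True:
    propagation gives p1=True, p4=True; an empty clause results — contradiction.
  p3 = False:
    propagation gives p4=False, p1=True, p2=True; an empty clause results — contradiction.
p5 = False:
  p4 = True:
    propagation gives p1=False, p3=True, p2=True; an empty clause results — contradiction.
  p4 = False:
    propagation gives p1=False, p3=True, p2=False; an empty clause results — contradiction.
Every branch closes, so no satisfying assignment exists.

UNSATISFIABLE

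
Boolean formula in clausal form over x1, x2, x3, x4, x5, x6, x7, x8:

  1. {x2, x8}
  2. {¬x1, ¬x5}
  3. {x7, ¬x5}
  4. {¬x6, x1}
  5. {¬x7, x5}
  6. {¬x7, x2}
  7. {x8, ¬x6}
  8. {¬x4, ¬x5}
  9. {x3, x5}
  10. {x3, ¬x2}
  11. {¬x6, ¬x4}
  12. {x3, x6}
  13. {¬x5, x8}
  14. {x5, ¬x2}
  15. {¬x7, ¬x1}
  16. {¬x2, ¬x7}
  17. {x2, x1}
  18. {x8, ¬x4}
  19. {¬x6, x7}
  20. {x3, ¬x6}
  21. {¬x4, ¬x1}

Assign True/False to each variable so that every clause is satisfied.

x1 = T, x2 = F, x3 = T, x4 = F, x5 = F, x6 = F, x7 = F, x8 = T

x3 occurs only positively in the remaining clauses — set x3 = True.
x4 occurs only negated in the remaining clauses — set x4 = False.
Try x1 = True.
  then x5 is forced to False.
  then x7 is forced to False.
  then x2 is forced to False.
  then x8 is forced to True.
  then x6 is forced to False.
Check each clause:
  1. {x8, x2} — x8 is true.
  2. {¬x1, ¬x5} — ¬x5 is true.
  3. {x7, ¬x5} — ¬x5 is true.
  4. {¬x6, x1} — x1 is true.
  5. {¬x7, x5} — ¬x7 is true.
  6. {x2, ¬x7} — ¬x7 is true.
  7. {¬x6, x8} — x8 is true.
  8. {¬x5, ¬x4} — ¬x5 is true.
  9. {x5, x3} — x3 is true.
  10. {x3, ¬x2} — x3 is true.
  11. {¬x4, ¬x6} — ¬x6 is true.
  12. {x6, x3} — x3 is true.
  13. {x8, ¬x5} — x8 is true.
  14. {¬x2, x5} — ¬x2 is true.
  15. {¬x7, ¬x1} — ¬x7 is true.
  16. {¬x2, ¬x7} — ¬x7 is true.
  17. {x1, x2} — x1 is true.
  18. {x8, ¬x4} — x8 is true.
  19. {¬x6, x7} — ¬x6 is true.
  20. {¬x6, x3} — ¬x6 is true.
  21. {¬x1, ¬x4} — ¬x4 is true.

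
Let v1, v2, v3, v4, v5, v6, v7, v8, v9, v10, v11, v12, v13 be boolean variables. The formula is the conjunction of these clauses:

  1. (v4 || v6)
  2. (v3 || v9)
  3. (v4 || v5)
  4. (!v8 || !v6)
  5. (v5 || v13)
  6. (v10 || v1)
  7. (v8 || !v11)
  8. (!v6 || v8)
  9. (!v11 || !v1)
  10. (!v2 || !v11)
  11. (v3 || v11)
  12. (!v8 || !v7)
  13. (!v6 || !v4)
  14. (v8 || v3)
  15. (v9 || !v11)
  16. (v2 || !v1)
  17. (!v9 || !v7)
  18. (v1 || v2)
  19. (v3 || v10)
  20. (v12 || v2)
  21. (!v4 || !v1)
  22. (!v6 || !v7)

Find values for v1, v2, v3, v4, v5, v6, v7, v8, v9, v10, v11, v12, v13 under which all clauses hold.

v3 occurs only positively in the remaining clauses — set v3 = True.
Pure literal: v5 appears only positively; assign v5 = True.
Branch on v1: take v1 = False.
  then v10 is forced to True.
  then v2 is forced to True.
  then v11 is forced to False.
The remaining clauses are satisfied by v4 = True, v6 = False, v7 = False, v8 = True, v9 = True, v12 = False, v13 = True.
Check each clause:
  1. (v4 || v6) — v4 is true.
  2. (v9 || v3) — v9 is true.
  3. (v4 || v5) — v4 is true.
  4. (!v6 || !v8) — !v6 is true.
  5. (v5 || v13) — v5 is true.
  6. (v1 || v10) — v10 is true.
  7. (v8 || !v11) — v8 is true.
  8. (!v6 || v8) — v8 is true.
  9. (!v1 || !v11) — !v11 is true.
  10. (!v11 || !v2) — !v11 is true.
  11. (v3 || v11) — v3 is true.
  12. (!v8 || !v7) — !v7 is true.
  13. (!v6 || !v4) — !v6 is true.
  14. (v3 || v8) — v8 is true.
  15. (v9 || !v11) — v9 is true.
  16. (!v1 || v2) — v2 is true.
  17. (!v7 || !v9) — !v7 is true.
  18. (v1 || v2) — v2 is true.
  19. (v3 || v10) — v10 is true.
  20. (v2 || v12) — v2 is true.
  21. (!v1 || !v4) — !v1 is true.
  22. (!v7 || !v6) — !v7 is true.

v1 = F, v2 = T, v3 = T, v4 = T, v5 = T, v6 = F, v7 = F, v8 = T, v9 = T, v10 = T, v11 = F, v12 = F, v13 = T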